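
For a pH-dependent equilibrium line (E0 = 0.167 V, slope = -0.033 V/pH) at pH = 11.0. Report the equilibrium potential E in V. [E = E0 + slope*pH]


Apply the Pourbaix line equation: E = E0 + slope*pH
E = 0.167 + (-0.033)*11.0 = 0.167 + (-0.363) = -0.196 V
Rounded to 3 decimal places: E = -0.196 V

-0.196 V


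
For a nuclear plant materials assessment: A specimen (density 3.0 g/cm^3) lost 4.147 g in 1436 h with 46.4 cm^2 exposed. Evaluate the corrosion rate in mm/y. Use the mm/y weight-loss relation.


Apply the mm/y weight-loss relation: CR = 87600 * W / (D * A * T)
Numerator: 87600 * 4.147 = 363277.2
Denominator: 3.0 * 46.4 * 1436 = 199891.2
CR = 363277.2 / 199891.2 = 1.817375 mm/y

1.817375 mm/y


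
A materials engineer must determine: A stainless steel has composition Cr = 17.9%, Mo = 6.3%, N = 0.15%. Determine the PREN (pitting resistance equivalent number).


Apply the PREN formula: PREN = Cr + 3.3*Mo + 16*N
PREN = 17.9 + 3.3*6.3 + 16*0.15
PREN = 17.9 + 20.79 + 2.4 = 41.09

41.09


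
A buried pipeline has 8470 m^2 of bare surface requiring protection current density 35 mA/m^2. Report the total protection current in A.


I = area * current density, then convert mA → A (÷1000)
I = 8470 * 35 / 1000 = 296.45 A

296.45 A


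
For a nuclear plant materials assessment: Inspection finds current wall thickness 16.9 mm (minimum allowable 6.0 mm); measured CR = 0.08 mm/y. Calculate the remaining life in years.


Apply the remaining-life relation: RL = (t_current − t_min) / CR
RL = (16.9 − 6.0) / 0.08 = 10.9 / 0.08 = 136.3 years

136.3 years


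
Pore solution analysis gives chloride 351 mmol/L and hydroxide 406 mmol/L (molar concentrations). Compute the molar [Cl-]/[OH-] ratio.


Threshold parameter = [Cl-] / [OH-] (molar basis; both in mmol/L, so units cancel)
Ratio = 351 / 406 = 0.86

0.86


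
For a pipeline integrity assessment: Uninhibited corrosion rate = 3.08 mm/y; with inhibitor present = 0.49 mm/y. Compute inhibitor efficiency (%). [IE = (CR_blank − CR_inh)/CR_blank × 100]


Apply the inhibitor-efficiency definition: IE = (CR_blank − CR_inh)/CR_blank × 100
IE = (3.08 − 0.49) / 3.08 × 100
IE = 2.59 / 3.08 × 100 = 84.1 %

84.1 %


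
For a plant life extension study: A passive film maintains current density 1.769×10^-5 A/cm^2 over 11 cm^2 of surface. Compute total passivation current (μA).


I = i_pass * A, then convert A → μA (×10^6)
I = 1.769×10^-5 * 11 * 10^6 = 194.59 μA

194.59 μA


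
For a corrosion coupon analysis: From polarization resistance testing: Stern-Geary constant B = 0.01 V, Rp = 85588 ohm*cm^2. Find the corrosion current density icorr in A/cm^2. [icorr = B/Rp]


Apply the Stern-Geary relation: icorr = B / Rp
icorr = 0.01 / 85588 = 1.168×10^-7 A/cm^2

1.168×10^-7 A/cm^2


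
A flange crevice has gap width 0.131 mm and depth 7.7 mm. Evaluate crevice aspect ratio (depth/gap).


Aspect ratio = depth / gap
Ratio = 7.7 / 0.131 = 58.8

58.8


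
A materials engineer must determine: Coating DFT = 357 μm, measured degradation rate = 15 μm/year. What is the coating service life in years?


Service life = thickness / degradation rate
Life = 357 / 15 = 23.8 years

23.8 years


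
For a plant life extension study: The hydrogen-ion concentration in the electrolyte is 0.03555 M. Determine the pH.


pH = −log10[H+]
pH = −log10(0.03555) = 1.45

1.45


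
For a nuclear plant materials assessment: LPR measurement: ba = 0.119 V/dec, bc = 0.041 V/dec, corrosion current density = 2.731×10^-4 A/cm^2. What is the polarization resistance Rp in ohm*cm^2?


Apply the Stern-Geary equation: Rp = ba*bc / (2.303*icorr*(ba+bc))
ba*bc = 0.119*0.041 = 0.004879
ba+bc = 0.16; 2.303*icorr*(ba+bc) = 2.303*2.731×10^-4*0.16 = 1.0063189×10^-4
Rp = 0.004879 / 1.0063189×10^-4 = 48.48 ohm*cm^2

48.48 ohm*cm^2


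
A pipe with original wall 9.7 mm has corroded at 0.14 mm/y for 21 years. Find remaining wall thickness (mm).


Remaining wall = original − CR × time
t = 9.7 − 0.14*21 = 9.7 − 2.94 = 6.76 mm

6.76 mm


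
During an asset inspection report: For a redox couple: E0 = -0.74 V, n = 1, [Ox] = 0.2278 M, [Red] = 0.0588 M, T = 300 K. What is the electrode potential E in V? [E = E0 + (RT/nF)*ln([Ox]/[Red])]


Apply the Nernst equation: E = E0 + (RT/nF)*ln([Ox]/[Red])
Step 1: RT/nF = 8.314*300/(1*96485) = 0.02585065 V
Step 2: [Ox]/[Red] = 0.2278/0.0588 = 3.87415
Step 3: ln(3.87415) = 1.354326
Step 4: correction = 0.02585065 * 1.354326 = 0.035 V
E = -0.74 + 0.035 = -0.705 V

-0.705 V


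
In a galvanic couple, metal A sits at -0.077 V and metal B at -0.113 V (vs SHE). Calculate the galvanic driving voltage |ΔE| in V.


Driving voltage is the absolute potential difference.
|ΔE| = |-0.077 − (-0.113)| = 0.036 V

0.036 V


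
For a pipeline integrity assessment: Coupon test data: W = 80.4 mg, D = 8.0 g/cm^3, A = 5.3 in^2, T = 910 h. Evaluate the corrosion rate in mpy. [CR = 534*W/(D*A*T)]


Apply the mpy weight-loss relation: CR = 534 * W / (D * A * T)
Numerator: 534 * 80.4 = 42933.6
Denominator: 8.0 * 5.3 * 910 = 38584.0
CR = 42933.6 / 38584.0 = 1.11273 mpy

1.11273 mpy


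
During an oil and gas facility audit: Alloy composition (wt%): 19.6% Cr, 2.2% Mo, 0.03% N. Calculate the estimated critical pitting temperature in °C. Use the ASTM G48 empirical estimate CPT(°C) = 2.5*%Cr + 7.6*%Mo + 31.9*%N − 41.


Apply the ASTM G48 empirical CPT estimate: CPT(°C) = 2.5*%Cr + 7.6*%Mo + 31.9*%N − 41
2.5*19.6 = 49; 7.6*2.2 = 16.72; 31.9*0.03 = 0.957
CPT = 49 + 16.72 + 0.957 − 41 = 25.677 °C
Rounded to 0.1 °C: CPT ≈ 25.7 °C

25.7 °C


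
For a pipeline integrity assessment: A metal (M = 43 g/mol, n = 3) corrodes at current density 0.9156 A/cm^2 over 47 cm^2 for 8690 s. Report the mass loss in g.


Apply Faraday's law: m = i*A*t*M / (n*F)
Total charge passed Q = i*A*t = 0.9156*47*8690 = 373958.508 C
m = Q*M/(n*F) = 373958.508*43/(3*96485) = 55.553 g

55.553 g


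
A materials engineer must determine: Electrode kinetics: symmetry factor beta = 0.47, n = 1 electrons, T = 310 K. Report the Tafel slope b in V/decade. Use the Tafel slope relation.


Apply the Tafel slope relation: b = 2.303*R*T/(beta*n*F)
Numerator: 2.303 * 8.314 * 310 = 5935.61
Denominator: 0.47 * 1 * 96485 = 45347.95
b = 5935.61 / 45347.95 = 0.131 V/decade

0.131 V/decade


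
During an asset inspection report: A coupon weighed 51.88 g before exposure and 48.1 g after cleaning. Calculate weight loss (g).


Weight loss = initial − final
WL = 51.88 − 48.1 = 3.78 g

3.78 g


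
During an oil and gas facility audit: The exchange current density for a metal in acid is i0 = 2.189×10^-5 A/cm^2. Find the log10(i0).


i0 = 2.189×10^-5 A/cm^2
log10(i0) = -4.66

-4.66


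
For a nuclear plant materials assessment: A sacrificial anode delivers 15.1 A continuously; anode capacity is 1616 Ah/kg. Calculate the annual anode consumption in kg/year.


Annual consumption = current * hours per year / capacity
Rate = 15.1 * 8760 / 1616 = 81.9 kg/year

81.9 kg/year


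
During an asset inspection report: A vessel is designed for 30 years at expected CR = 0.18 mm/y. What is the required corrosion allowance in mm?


Corrosion allowance = CR × design life
CA = 0.18 * 30 = 5.4 mm

5.4 mm


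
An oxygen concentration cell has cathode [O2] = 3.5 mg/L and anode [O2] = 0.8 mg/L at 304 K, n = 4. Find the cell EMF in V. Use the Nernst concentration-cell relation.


Apply the Nernst concentration-cell relation: E = (RT/nF)*ln(C_cathode/C_anode)
RT/nF = 8.314*304/(4*96485) = 0.00654883 V
ln(3.5/0.8) = 1.47591
E = 0.00654883 * 1.47591 = 0.00967 V

0.00967 V


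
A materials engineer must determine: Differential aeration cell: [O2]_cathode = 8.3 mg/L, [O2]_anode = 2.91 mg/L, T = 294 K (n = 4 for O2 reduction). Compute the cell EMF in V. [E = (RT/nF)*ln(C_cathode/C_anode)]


Apply the Nernst concentration-cell relation: E = (RT/nF)*ln(C_cathode/C_anode)
RT/nF = 8.314*294/(4*96485) = 0.00633341 V
ln(8.3/2.91) = 1.0481
E = 0.00633341 * 1.0481 = 0.00664 V

0.00664 V


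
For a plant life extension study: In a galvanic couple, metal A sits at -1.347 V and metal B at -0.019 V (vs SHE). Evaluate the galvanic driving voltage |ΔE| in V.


Driving voltage is the absolute potential difference.
|ΔE| = |-1.347 − (-0.019)| = 1.328 V

1.328 V


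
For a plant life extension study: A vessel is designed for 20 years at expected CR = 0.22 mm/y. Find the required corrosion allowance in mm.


Corrosion allowance = CR × design life
CA = 0.22 * 20 = 4.4 mm

4.4 mm


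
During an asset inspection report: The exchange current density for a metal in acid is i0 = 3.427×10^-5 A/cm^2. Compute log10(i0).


i0 = 3.427×10^-5 A/cm^2
log10(i0) = -4.465

-4.465


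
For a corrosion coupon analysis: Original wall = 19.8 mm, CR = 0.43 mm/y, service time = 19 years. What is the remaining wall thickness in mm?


Remaining wall = original − CR × time
t = 19.8 − 0.43*19 = 19.8 − 8.17 = 11.63 mm

11.63 mm


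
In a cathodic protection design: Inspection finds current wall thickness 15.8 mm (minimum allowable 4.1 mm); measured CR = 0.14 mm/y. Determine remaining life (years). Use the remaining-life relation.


Apply the remaining-life relation: RL = (t_current − t_min) / CR
RL = (15.8 − 4.1) / 0.14 = 11.7 / 0.14 = 83.6 years

83.6 years


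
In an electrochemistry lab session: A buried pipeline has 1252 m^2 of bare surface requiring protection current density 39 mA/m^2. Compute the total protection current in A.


I = area * current density, then convert mA → A (÷1000)
I = 1252 * 39 / 1000 = 48.83 A

48.83 A


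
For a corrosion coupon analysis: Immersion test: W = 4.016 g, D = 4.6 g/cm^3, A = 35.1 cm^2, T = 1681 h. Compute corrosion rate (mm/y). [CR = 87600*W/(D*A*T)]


Apply the mm/y weight-loss relation: CR = 87600 * W / (D * A * T)
Numerator: 87600 * 4.016 = 351801.6
Denominator: 4.6 * 35.1 * 1681 = 271414.26
CR = 351801.6 / 271414.26 = 1.29618 mm/y

1.29618 mm/y


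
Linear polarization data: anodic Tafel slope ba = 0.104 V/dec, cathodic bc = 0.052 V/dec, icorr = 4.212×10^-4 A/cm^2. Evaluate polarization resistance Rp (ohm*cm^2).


Apply the Stern-Geary equation: Rp = ba*bc / (2.303*icorr*(ba+bc))
ba*bc = 0.104*0.052 = 0.005408
ba+bc = 0.156; 2.303*icorr*(ba+bc) = 2.303*4.212×10^-4*0.156 = 1.5132368×10^-4
Rp = 0.005408 / 1.5132368×10^-4 = 35.74 ohm*cm^2

35.74 ohm*cm^2


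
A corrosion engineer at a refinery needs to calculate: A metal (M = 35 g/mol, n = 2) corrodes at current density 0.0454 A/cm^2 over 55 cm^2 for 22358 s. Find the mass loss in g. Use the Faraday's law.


Apply Faraday's law: m = i*A*t*M / (n*F)
Total charge passed Q = i*A*t = 0.0454*55*22358 = 55827.926 C
m = Q*M/(n*F) = 55827.926*35/(2*96485) = 10.12581 g

10.12581 g


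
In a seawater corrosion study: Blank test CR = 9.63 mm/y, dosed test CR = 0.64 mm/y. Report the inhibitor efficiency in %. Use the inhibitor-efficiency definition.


Apply the inhibitor-efficiency definition: IE = (CR_blank − CR_inh)/CR_blank × 100
IE = (9.63 − 0.64) / 9.63 × 100
IE = 8.99 / 9.63 × 100 = 93.4 %

93.4 %


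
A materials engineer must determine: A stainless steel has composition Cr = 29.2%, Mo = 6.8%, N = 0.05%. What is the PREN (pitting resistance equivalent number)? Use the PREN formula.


Apply the PREN formula: PREN = Cr + 3.3*Mo + 16*N
PREN = 29.2 + 3.3*6.8 + 16*0.05
PREN = 29.2 + 22.44 + 0.8 = 52.44

52.44


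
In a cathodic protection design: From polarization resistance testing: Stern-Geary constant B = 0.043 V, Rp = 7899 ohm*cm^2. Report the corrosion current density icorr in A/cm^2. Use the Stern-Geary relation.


Apply the Stern-Geary relation: icorr = B / Rp
icorr = 0.043 / 7899 = 5.444×10^-6 A/cm^2

5.444×10^-6 A/cm^2


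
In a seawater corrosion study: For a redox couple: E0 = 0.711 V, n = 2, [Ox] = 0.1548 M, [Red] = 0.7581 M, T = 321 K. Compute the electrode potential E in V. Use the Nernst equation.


Apply the Nernst equation: E = E0 + (RT/nF)*ln([Ox]/[Red])
Step 1: RT/nF = 8.314*321/(2*96485) = 0.0138301 V
Step 2: [Ox]/[Red] = 0.1548/0.7581 = 0.204195
Step 3: ln(0.204195) = -1.58868
Step 4: correction = 0.0138301 * -1.58868 = -0.022 V
E = 0.711 + -0.022 = 0.689 V

0.689 V


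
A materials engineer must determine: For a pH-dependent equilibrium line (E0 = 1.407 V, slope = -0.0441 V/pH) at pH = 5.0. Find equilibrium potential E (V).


Apply the Pourbaix line equation: E = E0 + slope*pH
E = 1.407 + (-0.0441)*5.0 = 1.407 + (-0.2205) = 1.1865 V
Rounded to 4 decimal places: E = 1.1865 V

1.1865 V


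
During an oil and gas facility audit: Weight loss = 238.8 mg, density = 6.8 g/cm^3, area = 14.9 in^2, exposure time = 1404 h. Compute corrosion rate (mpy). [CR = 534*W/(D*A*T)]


Apply the mpy weight-loss relation: CR = 534 * W / (D * A * T)
Numerator: 534 * 238.8 = 127519.2
Denominator: 6.8 * 14.9 * 1404 = 142253.28
CR = 127519.2 / 142253.28 = 0.8964 mpy

0.8964 mpy


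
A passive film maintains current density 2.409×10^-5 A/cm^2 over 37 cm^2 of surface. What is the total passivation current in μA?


I = i_pass * A, then convert A → μA (×10^6)
I = 2.409×10^-5 * 37 * 10^6 = 891.33 μA

891.33 μA


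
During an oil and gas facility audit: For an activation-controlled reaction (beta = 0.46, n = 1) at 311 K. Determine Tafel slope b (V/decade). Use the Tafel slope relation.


Apply the Tafel slope relation: b = 2.303*R*T/(beta*n*F)
Numerator: 2.303 * 8.314 * 311 = 5954.76
Denominator: 0.46 * 1 * 96485 = 44383.1
b = 5954.76 / 44383.1 = 0.134 V/decade

0.134 V/decade


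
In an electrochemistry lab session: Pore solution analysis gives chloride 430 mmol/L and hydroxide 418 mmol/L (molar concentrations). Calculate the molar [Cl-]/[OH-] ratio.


Threshold parameter = [Cl-] / [OH-] (molar basis; both in mmol/L, so units cancel)
Ratio = 430 / 418 = 1.03

1.03


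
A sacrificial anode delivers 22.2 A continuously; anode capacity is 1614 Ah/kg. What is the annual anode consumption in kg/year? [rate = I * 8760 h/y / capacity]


Annual consumption = current * hours per year / capacity
Rate = 22.2 * 8760 / 1614 = 120.5 kg/year

120.5 kg/year


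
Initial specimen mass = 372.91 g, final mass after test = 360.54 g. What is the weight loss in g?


Weight loss = initial − final
WL = 372.91 − 360.54 = 12.37 g

12.37 g


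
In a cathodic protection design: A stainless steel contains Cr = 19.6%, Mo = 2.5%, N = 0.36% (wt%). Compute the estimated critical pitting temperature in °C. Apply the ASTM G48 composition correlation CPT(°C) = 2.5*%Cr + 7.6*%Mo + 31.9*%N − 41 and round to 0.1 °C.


Apply the ASTM G48 empirical CPT estimate: CPT(°C) = 2.5*%Cr + 7.6*%Mo + 31.9*%N − 41
2.5*19.6 = 49; 7.6*2.5 = 19; 31.9*0.36 = 11.484
CPT = 49 + 19 + 11.484 − 41 = 38.484 °C
Rounded to 0.1 °C: CPT ≈ 38.5 °C

38.5 °C


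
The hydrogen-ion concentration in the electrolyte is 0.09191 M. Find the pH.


pH = −log10[H+]
pH = −log10(0.09191) = 1.04

1.04


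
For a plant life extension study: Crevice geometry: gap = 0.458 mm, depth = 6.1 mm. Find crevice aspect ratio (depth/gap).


Aspect ratio = depth / gap
Ratio = 6.1 / 0.458 = 13.3

13.3


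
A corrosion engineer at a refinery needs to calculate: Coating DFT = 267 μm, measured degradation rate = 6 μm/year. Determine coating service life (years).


Service life = thickness / degradation rate
Life = 267 / 6 = 44.5 years

44.5 years


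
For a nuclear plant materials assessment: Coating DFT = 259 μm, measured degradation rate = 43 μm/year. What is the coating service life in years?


Service life = thickness / degradation rate
Life = 259 / 43 = 6.0 years

6.0 years


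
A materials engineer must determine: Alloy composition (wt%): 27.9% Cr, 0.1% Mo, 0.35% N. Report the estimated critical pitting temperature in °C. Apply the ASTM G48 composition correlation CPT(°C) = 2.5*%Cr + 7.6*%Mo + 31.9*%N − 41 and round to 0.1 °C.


Apply the ASTM G48 empirical CPT estimate: CPT(°C) = 2.5*%Cr + 7.6*%Mo + 31.9*%N − 41
2.5*27.9 = 69.75; 7.6*0.1 = 0.76; 31.9*0.35 = 11.165
CPT = 69.75 + 0.76 + 11.165 − 41 = 40.675 °C
Rounded to 0.1 °C: CPT ≈ 40.7 °C

40.7 °C


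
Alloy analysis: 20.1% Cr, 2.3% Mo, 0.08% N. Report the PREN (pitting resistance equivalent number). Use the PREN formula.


Apply the PREN formula: PREN = Cr + 3.3*Mo + 16*N
PREN = 20.1 + 3.3*2.3 + 16*0.08
PREN = 20.1 + 7.59 + 1.28 = 28.97

28.97


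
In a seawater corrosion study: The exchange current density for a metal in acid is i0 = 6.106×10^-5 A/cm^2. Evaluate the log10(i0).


i0 = 6.106×10^-5 A/cm^2
log10(i0) = -4.214

-4.214


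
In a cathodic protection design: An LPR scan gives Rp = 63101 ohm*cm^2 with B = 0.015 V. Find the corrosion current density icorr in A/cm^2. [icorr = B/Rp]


Apply the Stern-Geary relation: icorr = B / Rp
icorr = 0.015 / 63101 = 2.377×10^-7 A/cm^2

2.377×10^-7 A/cm^2


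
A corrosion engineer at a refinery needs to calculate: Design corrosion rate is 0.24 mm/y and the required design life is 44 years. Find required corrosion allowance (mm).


Corrosion allowance = CR × design life
CA = 0.24 * 44 = 10.56 mm

10.56 mm


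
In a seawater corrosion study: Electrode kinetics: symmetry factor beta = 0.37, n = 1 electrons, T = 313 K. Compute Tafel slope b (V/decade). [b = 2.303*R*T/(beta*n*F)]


Apply the Tafel slope relation: b = 2.303*R*T/(beta*n*F)
Numerator: 2.303 * 8.314 * 313 = 5993.06
Denominator: 0.37 * 1 * 96485 = 35699.45
b = 5993.06 / 35699.45 = 0.1679 V/decade

0.1679 V/decade


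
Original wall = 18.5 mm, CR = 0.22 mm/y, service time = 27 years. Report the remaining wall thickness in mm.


Remaining wall = original − CR × time
t = 18.5 − 0.22*27 = 18.5 − 5.94 = 12.56 mm

12.56 mm


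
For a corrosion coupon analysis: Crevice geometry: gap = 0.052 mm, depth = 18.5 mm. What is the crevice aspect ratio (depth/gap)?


Aspect ratio = depth / gap
Ratio = 18.5 / 0.052 = 355.8

355.8


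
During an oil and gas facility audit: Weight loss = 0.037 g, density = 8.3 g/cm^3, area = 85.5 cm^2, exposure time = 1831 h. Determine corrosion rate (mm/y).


Apply the mm/y weight-loss relation: CR = 87600 * W / (D * A * T)
Numerator: 87600 * 0.037 = 3241.2
Denominator: 8.3 * 85.5 * 1831 = 1299369.15
CR = 3241.2 / 1299369.15 = 0.002494 mm/y

0.002494 mm/y


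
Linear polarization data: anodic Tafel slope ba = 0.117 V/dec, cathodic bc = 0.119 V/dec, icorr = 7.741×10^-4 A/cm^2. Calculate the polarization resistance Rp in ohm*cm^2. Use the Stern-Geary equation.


Apply the Stern-Geary equation: Rp = ba*bc / (2.303*icorr*(ba+bc))
ba*bc = 0.117*0.119 = 0.013923
ba+bc = 0.236; 2.303*icorr*(ba+bc) = 2.303*7.741×10^-4*0.236 = 4.2072954×10^-4
Rp = 0.013923 / 4.2072954×10^-4 = 33.1 ohm*cm^2

33.1 ohm*cm^2


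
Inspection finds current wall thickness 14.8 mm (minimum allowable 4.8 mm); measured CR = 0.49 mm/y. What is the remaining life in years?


Apply the remaining-life relation: RL = (t_current − t_min) / CR
RL = (14.8 − 4.8) / 0.49 = 10.0 / 0.49 = 20.4 years

20.4 years


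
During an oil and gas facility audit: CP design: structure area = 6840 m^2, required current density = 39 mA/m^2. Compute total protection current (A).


I = area * current density, then convert mA → A (÷1000)
I = 6840 * 39 / 1000 = 266.76 A

266.76 A


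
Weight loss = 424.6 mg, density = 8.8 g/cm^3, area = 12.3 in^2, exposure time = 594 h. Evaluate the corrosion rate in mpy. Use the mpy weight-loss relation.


Apply the mpy weight-loss relation: CR = 534 * W / (D * A * T)
Numerator: 534 * 424.6 = 226736.4
Denominator: 8.8 * 12.3 * 594 = 64294.56
CR = 226736.4 / 64294.56 = 3.527 mpy

3.527 mpy


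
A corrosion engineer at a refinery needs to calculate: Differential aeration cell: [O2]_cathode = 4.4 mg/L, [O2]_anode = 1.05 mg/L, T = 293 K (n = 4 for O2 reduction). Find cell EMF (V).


Apply the Nernst concentration-cell relation: E = (RT/nF)*ln(C_cathode/C_anode)
RT/nF = 8.314*293/(4*96485) = 0.00631187 V
ln(4.4/1.05) = 1.43281
E = 0.00631187 * 1.43281 = 0.00904 V

0.00904 V


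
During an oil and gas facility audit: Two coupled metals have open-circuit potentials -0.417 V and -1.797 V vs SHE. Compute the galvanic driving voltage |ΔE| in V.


Driving voltage is the absolute potential difference.
|ΔE| = |-0.417 − (-1.797)| = 1.38 V

1.38 V


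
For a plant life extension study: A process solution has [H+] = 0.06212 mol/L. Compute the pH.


pH = −log10[H+]
pH = −log10(0.06212) = 1.21

1.21


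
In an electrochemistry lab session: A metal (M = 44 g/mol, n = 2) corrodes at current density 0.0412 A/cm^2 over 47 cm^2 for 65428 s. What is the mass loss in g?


Apply Faraday's law: m = i*A*t*M / (n*F)
Total charge passed Q = i*A*t = 0.0412*47*65428 = 126694.7792 C
m = Q*M/(n*F) = 126694.7792*44/(2*96485) = 28.88827 g

28.88827 g


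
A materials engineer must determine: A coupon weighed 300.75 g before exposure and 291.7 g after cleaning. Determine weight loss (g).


Weight loss = initial − final
WL = 300.75 − 291.7 = 9.05 g

9.05 g


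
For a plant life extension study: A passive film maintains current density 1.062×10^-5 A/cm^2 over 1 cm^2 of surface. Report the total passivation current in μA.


I = i_pass * A, then convert A → μA (×10^6)
I = 1.062×10^-5 * 1 * 10^6 = 10.62 μA

10.62 μA


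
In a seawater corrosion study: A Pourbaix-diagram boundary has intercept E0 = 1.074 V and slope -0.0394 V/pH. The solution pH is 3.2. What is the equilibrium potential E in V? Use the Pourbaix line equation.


Apply the Pourbaix line equation: E = E0 + slope*pH
E = 1.074 + (-0.0394)*3.2 = 1.074 + (-0.12608) = 0.94792 V
Rounded to 4 decimal places: E = 0.9479 V

0.9479 V


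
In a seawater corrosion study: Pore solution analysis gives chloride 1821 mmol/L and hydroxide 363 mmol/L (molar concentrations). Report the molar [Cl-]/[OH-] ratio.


Threshold parameter = [Cl-] / [OH-] (molar basis; both in mmol/L, so units cancel)
Ratio = 1821 / 363 = 5.02

5.02


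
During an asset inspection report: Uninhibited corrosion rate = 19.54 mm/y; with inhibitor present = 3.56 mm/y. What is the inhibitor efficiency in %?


Apply the inhibitor-efficiency definition: IE = (CR_blank − CR_inh)/CR_blank × 100
IE = (19.54 − 3.56) / 19.54 × 100
IE = 15.98 / 19.54 × 100 = 81.8 %

81.8 %


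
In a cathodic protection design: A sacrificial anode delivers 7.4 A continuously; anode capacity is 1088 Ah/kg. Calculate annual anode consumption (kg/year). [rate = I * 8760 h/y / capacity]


Annual consumption = current * hours per year / capacity
Rate = 7.4 * 8760 / 1088 = 59.6 kg/year

59.6 kg/year


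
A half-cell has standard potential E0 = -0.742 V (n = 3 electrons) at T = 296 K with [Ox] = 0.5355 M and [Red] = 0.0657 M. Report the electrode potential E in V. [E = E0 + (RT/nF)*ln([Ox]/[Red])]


Apply the Nernst equation: E = E0 + (RT/nF)*ln([Ox]/[Red])
Step 1: RT/nF = 8.314*296/(3*96485) = 0.00850199 V
Step 2: [Ox]/[Red] = 0.5355/0.0657 = 8.150685
Step 3: ln(8.150685) = 2.098102
Step 4: correction = 0.00850199 * 2.098102 = 0.0178 V
E = -0.742 + 0.0178 = -0.7242 V

-0.7242 V


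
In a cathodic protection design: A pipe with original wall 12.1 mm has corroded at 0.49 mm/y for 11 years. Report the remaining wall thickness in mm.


Remaining wall = original − CR × time
t = 12.1 − 0.49*11 = 12.1 − 5.39 = 6.71 mm

6.71 mm


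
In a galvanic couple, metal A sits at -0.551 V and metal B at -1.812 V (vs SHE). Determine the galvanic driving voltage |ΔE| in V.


Driving voltage is the absolute potential difference.
|ΔE| = |-0.551 − (-1.812)| = 1.261 V

1.261 V


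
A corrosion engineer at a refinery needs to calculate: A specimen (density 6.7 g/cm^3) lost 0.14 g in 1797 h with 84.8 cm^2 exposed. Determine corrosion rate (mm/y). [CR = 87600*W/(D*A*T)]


Apply the mm/y weight-loss relation: CR = 87600 * W / (D * A * T)
Numerator: 87600 * 0.14 = 12264.0
Denominator: 6.7 * 84.8 * 1797 = 1020983.52
CR = 12264.0 / 1020983.52 = 0.01201 mm/y

0.01201 mm/y


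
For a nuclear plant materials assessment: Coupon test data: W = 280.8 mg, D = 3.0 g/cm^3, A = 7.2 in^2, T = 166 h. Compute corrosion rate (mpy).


Apply the mpy weight-loss relation: CR = 534 * W / (D * A * T)
Numerator: 534 * 280.8 = 149947.2
Denominator: 3.0 * 7.2 * 166 = 3585.6
CR = 149947.2 / 3585.6 = 41.8193 mpy

41.8193 mpy


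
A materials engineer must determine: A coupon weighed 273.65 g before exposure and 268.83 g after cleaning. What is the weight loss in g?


Weight loss = initial − final
WL = 273.65 − 268.83 = 4.82 g

4.82 g


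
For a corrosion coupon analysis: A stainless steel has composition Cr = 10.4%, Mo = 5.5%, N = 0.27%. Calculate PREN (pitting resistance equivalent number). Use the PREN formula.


Apply the PREN formula: PREN = Cr + 3.3*Mo + 16*N
PREN = 10.4 + 3.3*5.5 + 16*0.27
PREN = 10.4 + 18.15 + 4.32 = 32.87

32.87


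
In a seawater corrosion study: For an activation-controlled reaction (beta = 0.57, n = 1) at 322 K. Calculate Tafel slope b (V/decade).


Apply the Tafel slope relation: b = 2.303*R*T/(beta*n*F)
Numerator: 2.303 * 8.314 * 322 = 6165.38
Denominator: 0.57 * 1 * 96485 = 54996.45
b = 6165.38 / 54996.45 = 0.1121 V/decade

0.1121 V/decade


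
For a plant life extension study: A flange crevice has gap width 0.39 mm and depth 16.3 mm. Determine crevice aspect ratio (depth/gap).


Aspect ratio = depth / gap
Ratio = 16.3 / 0.39 = 41.8

41.8


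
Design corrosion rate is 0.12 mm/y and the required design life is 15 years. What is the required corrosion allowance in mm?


Corrosion allowance = CR × design life
CA = 0.12 * 15 = 1.8 mm

1.8 mm


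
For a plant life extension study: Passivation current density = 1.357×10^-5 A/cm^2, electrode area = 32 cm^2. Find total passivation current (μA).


I = i_pass * A, then convert A → μA (×10^6)
I = 1.357×10^-5 * 32 * 10^6 = 434.24 μA

434.24 μA


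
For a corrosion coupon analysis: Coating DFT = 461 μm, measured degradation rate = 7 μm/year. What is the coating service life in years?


Service life = thickness / degradation rate
Life = 461 / 7 = 65.9 years

65.9 years


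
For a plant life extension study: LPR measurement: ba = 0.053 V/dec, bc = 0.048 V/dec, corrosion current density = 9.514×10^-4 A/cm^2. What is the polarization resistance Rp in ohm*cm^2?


Apply the Stern-Geary equation: Rp = ba*bc / (2.303*icorr*(ba+bc))
ba*bc = 0.053*0.048 = 0.002544
ba+bc = 0.101; 2.303*icorr*(ba+bc) = 2.303*9.514×10^-4*0.101 = 2.2129849×10^-4
Rp = 0.002544 / 2.2129849×10^-4 = 11.5 ohm*cm^2

11.5 ohm*cm^2


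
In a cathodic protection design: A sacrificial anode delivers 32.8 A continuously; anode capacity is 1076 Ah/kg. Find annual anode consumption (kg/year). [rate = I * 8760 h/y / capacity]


Annual consumption = current * hours per year / capacity
Rate = 32.8 * 8760 / 1076 = 267.0 kg/year

267.0 kg/year


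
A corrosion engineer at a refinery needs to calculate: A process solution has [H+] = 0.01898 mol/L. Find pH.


pH = −log10[H+]
pH = −log10(0.01898) = 1.72

1.72


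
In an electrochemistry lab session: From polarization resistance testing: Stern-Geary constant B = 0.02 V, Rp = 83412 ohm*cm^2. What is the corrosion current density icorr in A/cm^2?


Apply the Stern-Geary relation: icorr = B / Rp
icorr = 0.02 / 83412 = 2.398×10^-7 A/cm^2

2.398×10^-7 A/cm^2


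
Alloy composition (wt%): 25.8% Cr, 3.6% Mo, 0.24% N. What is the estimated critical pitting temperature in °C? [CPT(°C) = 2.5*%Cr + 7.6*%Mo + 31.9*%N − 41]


Apply the ASTM G48 empirical CPT estimate: CPT(°C) = 2.5*%Cr + 7.6*%Mo + 31.9*%N − 41
2.5*25.8 = 64.5; 7.6*3.6 = 27.36; 31.9*0.24 = 7.656
CPT = 64.5 + 27.36 + 7.656 − 41 = 58.516 °C
Rounded to 0.1 °C: CPT ≈ 58.5 °C

58.5 °C


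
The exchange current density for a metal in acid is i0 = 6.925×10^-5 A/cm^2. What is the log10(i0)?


i0 = 6.925×10^-5 A/cm^2
log10(i0) = -4.16

-4.16


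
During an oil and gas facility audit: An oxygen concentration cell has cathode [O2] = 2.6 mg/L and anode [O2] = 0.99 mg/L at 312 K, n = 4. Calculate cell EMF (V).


Apply the Nernst concentration-cell relation: E = (RT/nF)*ln(C_cathode/C_anode)
RT/nF = 8.314*312/(4*96485) = 0.00672117 V
ln(2.6/0.99) = 0.96556
E = 0.00672117 * 0.96556 = 0.00649 V

0.00649 V


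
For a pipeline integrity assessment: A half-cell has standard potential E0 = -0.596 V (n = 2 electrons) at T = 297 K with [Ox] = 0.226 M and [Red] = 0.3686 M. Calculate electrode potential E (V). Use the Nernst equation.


Apply the Nernst equation: E = E0 + (RT/nF)*ln([Ox]/[Red])
Step 1: RT/nF = 8.314*297/(2*96485) = 0.01279607 V
Step 2: [Ox]/[Red] = 0.226/0.3686 = 0.613131
Step 3: ln(0.613131) = -0.489177
Step 4: correction = 0.01279607 * -0.489177 = -0.0063 V
E = -0.596 + -0.0063 = -0.6023 V

-0.6023 V


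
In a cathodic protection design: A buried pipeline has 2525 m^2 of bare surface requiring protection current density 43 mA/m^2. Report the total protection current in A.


I = area * current density, then convert mA → A (÷1000)
I = 2525 * 43 / 1000 = 108.58 A

108.58 A


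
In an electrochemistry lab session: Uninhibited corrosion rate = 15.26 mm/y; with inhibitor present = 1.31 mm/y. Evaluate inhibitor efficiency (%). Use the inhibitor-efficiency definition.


Apply the inhibitor-efficiency definition: IE = (CR_blank − CR_inh)/CR_blank × 100
IE = (15.26 − 1.31) / 15.26 × 100
IE = 13.95 / 15.26 × 100 = 91.4 %

91.4 %


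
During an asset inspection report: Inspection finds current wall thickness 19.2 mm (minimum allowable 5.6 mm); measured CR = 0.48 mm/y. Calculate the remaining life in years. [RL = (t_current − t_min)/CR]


Apply the remaining-life relation: RL = (t_current − t_min) / CR
RL = (19.2 − 5.6) / 0.48 = 13.6 / 0.48 = 28.3 years

28.3 years


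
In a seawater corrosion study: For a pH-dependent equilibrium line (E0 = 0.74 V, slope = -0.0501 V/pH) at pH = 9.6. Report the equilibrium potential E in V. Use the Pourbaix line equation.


Apply the Pourbaix line equation: E = E0 + slope*pH
E = 0.74 + (-0.0501)*9.6 = 0.74 + (-0.48096) = 0.25904 V
Rounded to 3 decimal places: E = 0.259 V

0.259 V


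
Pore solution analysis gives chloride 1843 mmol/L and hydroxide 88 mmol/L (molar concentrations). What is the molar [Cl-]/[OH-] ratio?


Threshold parameter = [Cl-] / [OH-] (molar basis; both in mmol/L, so units cancel)
Ratio = 1843 / 88 = 20.94

20.94


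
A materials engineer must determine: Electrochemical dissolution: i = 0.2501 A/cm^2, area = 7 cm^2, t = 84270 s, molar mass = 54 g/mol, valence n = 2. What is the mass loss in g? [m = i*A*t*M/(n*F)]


Apply Faraday's law: m = i*A*t*M / (n*F)
Total charge passed Q = i*A*t = 0.2501*7*84270 = 147531.489 C
m = Q*M/(n*F) = 147531.489*54/(2*96485) = 41.285 g

41.285 g


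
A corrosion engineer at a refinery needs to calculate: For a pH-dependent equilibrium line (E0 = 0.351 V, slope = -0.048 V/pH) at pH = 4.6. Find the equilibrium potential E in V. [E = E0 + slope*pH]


Apply the Pourbaix line equation: E = E0 + slope*pH
E = 0.351 + (-0.048)*4.6 = 0.351 + (-0.2208) = 0.1302 V
Rounded to 3 decimal places: E = 0.130 V

0.130 V


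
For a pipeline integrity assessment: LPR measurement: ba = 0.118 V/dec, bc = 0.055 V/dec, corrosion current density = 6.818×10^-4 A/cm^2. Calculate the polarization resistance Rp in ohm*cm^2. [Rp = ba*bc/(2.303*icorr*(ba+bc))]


Apply the Stern-Geary equation: Rp = ba*bc / (2.303*icorr*(ba+bc))
ba*bc = 0.118*0.055 = 0.00649
ba+bc = 0.173; 2.303*icorr*(ba+bc) = 2.303*6.818×10^-4*0.173 = 2.7164207×10^-4
Rp = 0.00649 / 2.7164207×10^-4 = 23.89 ohm*cm^2

23.89 ohm*cm^2


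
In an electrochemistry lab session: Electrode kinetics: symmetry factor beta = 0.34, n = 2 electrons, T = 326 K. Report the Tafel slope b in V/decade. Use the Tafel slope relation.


Apply the Tafel slope relation: b = 2.303*R*T/(beta*n*F)
Numerator: 2.303 * 8.314 * 326 = 6241.97
Denominator: 0.34 * 2 * 96485 = 65609.8
b = 6241.97 / 65609.8 = 0.0951 V/decade

0.0951 V/decade


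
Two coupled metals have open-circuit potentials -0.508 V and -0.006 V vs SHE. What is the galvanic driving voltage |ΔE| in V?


Driving voltage is the absolute potential difference.
|ΔE| = |-0.508 − (-0.006)| = 0.502 V

0.502 V


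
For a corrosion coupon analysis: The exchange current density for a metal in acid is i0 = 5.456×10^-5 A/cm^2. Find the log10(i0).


i0 = 5.456×10^-5 A/cm^2
log10(i0) = -4.263

-4.263


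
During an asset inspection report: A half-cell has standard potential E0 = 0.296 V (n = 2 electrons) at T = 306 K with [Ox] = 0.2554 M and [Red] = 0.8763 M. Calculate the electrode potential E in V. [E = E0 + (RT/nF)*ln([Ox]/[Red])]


Apply the Nernst equation: E = E0 + (RT/nF)*ln([Ox]/[Red])
Step 1: RT/nF = 8.314*306/(2*96485) = 0.01318383 V
Step 2: [Ox]/[Red] = 0.2554/0.8763 = 0.291453
Step 3: ln(0.291453) = -1.232877
Step 4: correction = 0.01318383 * -1.232877 = -0.0163 V
E = 0.296 + -0.0163 = 0.2797 V

0.2797 V


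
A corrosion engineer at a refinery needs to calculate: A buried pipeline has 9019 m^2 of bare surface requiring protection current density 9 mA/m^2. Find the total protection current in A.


I = area * current density, then convert mA → A (÷1000)
I = 9019 * 9 / 1000 = 81.17 A

81.17 A


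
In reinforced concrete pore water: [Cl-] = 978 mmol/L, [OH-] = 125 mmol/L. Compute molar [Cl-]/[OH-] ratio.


Threshold parameter = [Cl-] / [OH-] (molar basis; both in mmol/L, so units cancel)
Ratio = 978 / 125 = 7.82

7.82


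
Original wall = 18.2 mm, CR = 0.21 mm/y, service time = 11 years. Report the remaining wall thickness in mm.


Remaining wall = original − CR × time
t = 18.2 − 0.21*11 = 18.2 − 2.31 = 15.89 mm

15.89 mm


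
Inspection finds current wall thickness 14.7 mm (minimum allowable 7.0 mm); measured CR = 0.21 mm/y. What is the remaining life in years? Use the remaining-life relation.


Apply the remaining-life relation: RL = (t_current − t_min) / CR
RL = (14.7 − 7.0) / 0.21 = 7.7 / 0.21 = 36.7 years

36.7 years


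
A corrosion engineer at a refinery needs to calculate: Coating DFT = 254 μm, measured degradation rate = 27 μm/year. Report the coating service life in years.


Service life = thickness / degradation rate
Life = 254 / 27 = 9.4 years

9.4 years


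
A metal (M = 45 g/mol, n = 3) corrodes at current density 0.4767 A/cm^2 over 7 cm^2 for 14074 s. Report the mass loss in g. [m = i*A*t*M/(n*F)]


Apply Faraday's law: m = i*A*t*M / (n*F)
Total charge passed Q = i*A*t = 0.4767*7*14074 = 46963.5306 C
m = Q*M/(n*F) = 46963.5306*45/(3*96485) = 7.3012 g

7.3012 g


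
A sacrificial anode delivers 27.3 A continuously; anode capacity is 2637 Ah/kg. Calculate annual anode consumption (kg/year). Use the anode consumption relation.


Annual consumption = current * hours per year / capacity
Rate = 27.3 * 8760 / 2637 = 90.7 kg/year

90.7 kg/year


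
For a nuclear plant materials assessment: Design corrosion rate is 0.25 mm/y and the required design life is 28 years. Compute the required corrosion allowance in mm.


Corrosion allowance = CR × design life
CA = 0.25 * 28 = 7.0 mm

7.0 mm


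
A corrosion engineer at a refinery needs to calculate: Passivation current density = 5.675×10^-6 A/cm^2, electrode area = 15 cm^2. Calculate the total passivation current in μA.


I = i_pass * A, then convert A → μA (×10^6)
I = 5.675×10^-6 * 15 * 10^6 = 85.13 μA

85.13 μA


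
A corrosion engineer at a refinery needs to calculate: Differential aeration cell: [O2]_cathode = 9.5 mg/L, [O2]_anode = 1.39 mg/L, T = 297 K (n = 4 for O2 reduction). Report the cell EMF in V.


Apply the Nernst concentration-cell relation: E = (RT/nF)*ln(C_cathode/C_anode)
RT/nF = 8.314*297/(4*96485) = 0.00639804 V
ln(9.5/1.39) = 1.92199
E = 0.00639804 * 1.92199 = 0.0123 V

0.0123 V


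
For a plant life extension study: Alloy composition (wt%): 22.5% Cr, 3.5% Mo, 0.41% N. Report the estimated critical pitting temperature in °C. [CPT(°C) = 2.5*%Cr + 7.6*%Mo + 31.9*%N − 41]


Apply the ASTM G48 empirical CPT estimate: CPT(°C) = 2.5*%Cr + 7.6*%Mo + 31.9*%N − 41
2.5*22.5 = 56.25; 7.6*3.5 = 26.6; 31.9*0.41 = 13.079
CPT = 56.25 + 26.6 + 13.079 − 41 = 54.929 °C
Rounded to 0.1 °C: CPT ≈ 54.9 °C

54.9 °C


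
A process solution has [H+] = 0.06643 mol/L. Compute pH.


pH = −log10[H+]
pH = −log10(0.06643) = 1.18

1.18


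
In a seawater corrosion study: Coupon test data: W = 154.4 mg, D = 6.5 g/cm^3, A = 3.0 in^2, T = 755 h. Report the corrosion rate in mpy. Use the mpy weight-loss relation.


Apply the mpy weight-loss relation: CR = 534 * W / (D * A * T)
Numerator: 534 * 154.4 = 82449.6
Denominator: 6.5 * 3.0 * 755 = 14722.5
CR = 82449.6 / 14722.5 = 5.60024 mpy

5.60024 mpy


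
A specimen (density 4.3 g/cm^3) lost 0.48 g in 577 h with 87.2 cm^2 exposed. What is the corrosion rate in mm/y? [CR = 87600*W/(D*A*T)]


Apply the mm/y weight-loss relation: CR = 87600 * W / (D * A * T)
Numerator: 87600 * 0.48 = 42048.0
Denominator: 4.3 * 87.2 * 577 = 216351.92
CR = 42048.0 / 216351.92 = 0.19435 mm/y

0.19435 mm/y


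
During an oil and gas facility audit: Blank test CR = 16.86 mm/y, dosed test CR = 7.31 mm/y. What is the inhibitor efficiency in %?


Apply the inhibitor-efficiency definition: IE = (CR_blank − CR_inh)/CR_blank × 100
IE = (16.86 − 7.31) / 16.86 × 100
IE = 9.55 / 16.86 × 100 = 56.6 %

56.6 %


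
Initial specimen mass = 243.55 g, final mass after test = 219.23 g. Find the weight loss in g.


Weight loss = initial − final
WL = 243.55 − 219.23 = 24.32 g

24.32 g


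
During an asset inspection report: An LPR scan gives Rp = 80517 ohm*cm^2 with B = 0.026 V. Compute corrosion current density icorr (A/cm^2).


Apply the Stern-Geary relation: icorr = B / Rp
icorr = 0.026 / 80517 = 3.229×10^-7 A/cm^2

3.229×10^-7 A/cm^2


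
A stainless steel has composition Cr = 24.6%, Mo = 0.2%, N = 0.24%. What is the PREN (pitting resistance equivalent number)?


Apply the PREN formula: PREN = Cr + 3.3*Mo + 16*N
PREN = 24.6 + 3.3*0.2 + 16*0.24
PREN = 24.6 + 0.66 + 3.84 = 29.1

29.1


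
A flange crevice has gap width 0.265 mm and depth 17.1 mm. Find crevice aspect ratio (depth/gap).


Aspect ratio = depth / gap
Ratio = 17.1 / 0.265 = 64.5

64.5


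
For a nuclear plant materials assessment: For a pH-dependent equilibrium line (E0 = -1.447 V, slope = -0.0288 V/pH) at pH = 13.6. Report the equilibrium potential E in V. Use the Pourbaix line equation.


Apply the Pourbaix line equation: E = E0 + slope*pH
E = -1.447 + (-0.0288)*13.6 = -1.447 + (-0.39168) = -1.83868 V
Rounded to 3 decimal places: E = -1.839 V

-1.839 V


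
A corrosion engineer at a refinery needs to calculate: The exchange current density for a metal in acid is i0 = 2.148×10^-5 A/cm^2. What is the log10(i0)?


i0 = 2.148×10^-5 A/cm^2
log10(i0) = -4.668

-4.668


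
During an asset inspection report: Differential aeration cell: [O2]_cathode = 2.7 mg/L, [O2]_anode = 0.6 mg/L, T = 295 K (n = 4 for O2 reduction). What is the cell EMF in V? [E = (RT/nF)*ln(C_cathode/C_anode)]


Apply the Nernst concentration-cell relation: E = (RT/nF)*ln(C_cathode/C_anode)
RT/nF = 8.314*295/(4*96485) = 0.00635495 V
ln(2.7/0.6) = 1.50408
E = 0.00635495 * 1.50408 = 0.00956 V

0.00956 V


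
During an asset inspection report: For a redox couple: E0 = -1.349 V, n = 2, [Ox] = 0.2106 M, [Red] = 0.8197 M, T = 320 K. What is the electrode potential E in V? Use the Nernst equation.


Apply the Nernst equation: E = E0 + (RT/nF)*ln([Ox]/[Red])
Step 1: RT/nF = 8.314*320/(2*96485) = 0.01378701 V
Step 2: [Ox]/[Red] = 0.2106/0.8197 = 0.256923
Step 3: ln(0.256923) = -1.358979
Step 4: correction = 0.01378701 * -1.358979 = -0.0187 V
E = -1.349 + -0.0187 = -1.3677 V

-1.3677 V
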